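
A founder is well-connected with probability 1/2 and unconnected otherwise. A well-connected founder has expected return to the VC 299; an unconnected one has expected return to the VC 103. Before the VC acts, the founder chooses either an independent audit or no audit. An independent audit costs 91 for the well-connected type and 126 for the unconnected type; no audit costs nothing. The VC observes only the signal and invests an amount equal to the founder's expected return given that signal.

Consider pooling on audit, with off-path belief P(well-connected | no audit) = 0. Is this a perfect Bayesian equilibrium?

No

On the equilibrium path (audit) the VC holds the prior 1/2 and pays 1/2·299 + 1/2·103 = 201. Off-path (no audit) belief 0 gives 0·299 + 1·103 = 103.
Well-connected: audit gives 201 − 91 = 110; no audit gives 103 − 0 = 103. Stays. ✓
Unconnected: audit gives 201 − 126 = 75; no audit gives 103 − 0 = 103. Deviates. ✗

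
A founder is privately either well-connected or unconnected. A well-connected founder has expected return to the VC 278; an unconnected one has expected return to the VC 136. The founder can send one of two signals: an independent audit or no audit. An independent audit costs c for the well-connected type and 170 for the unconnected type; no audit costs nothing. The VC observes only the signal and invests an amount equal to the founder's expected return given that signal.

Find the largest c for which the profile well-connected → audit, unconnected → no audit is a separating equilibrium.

Under separation: audit → well-connected (pays 278); no audit → unconnected (pays 136).
Unconnected: 136 − 0 = 136 ≥ 278 − 170 = 108. Holds regardless of c. ✓
Well-connected: 278 − c ≥ 136 − 0, so c ≤ 278 − 136 = 142.

142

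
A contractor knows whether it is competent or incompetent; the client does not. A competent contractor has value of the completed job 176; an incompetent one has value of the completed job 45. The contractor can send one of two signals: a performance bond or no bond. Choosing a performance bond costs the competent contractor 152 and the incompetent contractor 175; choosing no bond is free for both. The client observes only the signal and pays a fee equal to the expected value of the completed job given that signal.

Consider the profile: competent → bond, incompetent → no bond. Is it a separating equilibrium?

If types separate, bond earns payment 176 and no bond earns 45.
Competent: bond gives 176 − 152 = 24; no bond gives 45 − 0 = 45. Would deviate. ✗
Incompetent: no bond gives 45 − 0 = 45; bond gives 176 − 175 = 1. No deviation. ✓

No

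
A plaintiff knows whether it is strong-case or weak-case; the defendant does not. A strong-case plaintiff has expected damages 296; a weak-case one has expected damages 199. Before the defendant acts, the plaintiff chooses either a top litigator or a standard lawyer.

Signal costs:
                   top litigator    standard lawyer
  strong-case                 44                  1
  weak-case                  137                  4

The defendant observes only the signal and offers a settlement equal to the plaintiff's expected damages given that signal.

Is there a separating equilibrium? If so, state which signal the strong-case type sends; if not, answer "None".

top litigator

Try strong-case → top litigator, weak-case → standard lawyer:
  If types separate, top litigator earns payment 296 and standard lawyer earns 199.
  Strong-case: top litigator gives 296 − 44 = 252; standard lawyer gives 199 − 1 = 198. No deviation. ✓
  Weak-case: standard lawyer gives 199 − 4 = 195; top litigator gives 296 − 137 = 159. No deviation. ✓
Both hold — the strong-case type sends top litigator.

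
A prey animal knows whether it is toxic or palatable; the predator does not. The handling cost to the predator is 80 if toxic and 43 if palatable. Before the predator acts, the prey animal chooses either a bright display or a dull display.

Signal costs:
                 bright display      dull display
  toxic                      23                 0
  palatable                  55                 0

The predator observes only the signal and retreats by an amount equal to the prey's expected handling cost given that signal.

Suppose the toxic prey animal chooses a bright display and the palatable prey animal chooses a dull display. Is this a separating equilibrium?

If types separate, bright display earns payment 80 and dull display earns 43.
Toxic: bright display gives 80 − 23 = 57; dull display gives 43 − 0 = 43. No deviation. ✓
Palatable: dull display gives 43 − 0 = 43; bright display gives 80 − 55 = 25. No deviation. ✓
Both incentive constraints hold.

Yes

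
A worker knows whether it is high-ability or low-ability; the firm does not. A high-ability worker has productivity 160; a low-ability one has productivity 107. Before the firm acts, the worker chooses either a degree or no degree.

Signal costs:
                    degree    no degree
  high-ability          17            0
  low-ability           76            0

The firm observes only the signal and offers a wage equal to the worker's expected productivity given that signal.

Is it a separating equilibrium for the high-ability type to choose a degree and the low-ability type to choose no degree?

Yes

If types separate, degree earns payment 160 and no degree earns 107.
High-ability: degree gives 160 − 17 = 143; no degree gives 107 − 0 = 107. No deviation. ✓
Low-ability: no degree gives 107 − 0 = 107; degree gives 160 − 76 = 84. No deviation. ✓
Both incentive constraints hold.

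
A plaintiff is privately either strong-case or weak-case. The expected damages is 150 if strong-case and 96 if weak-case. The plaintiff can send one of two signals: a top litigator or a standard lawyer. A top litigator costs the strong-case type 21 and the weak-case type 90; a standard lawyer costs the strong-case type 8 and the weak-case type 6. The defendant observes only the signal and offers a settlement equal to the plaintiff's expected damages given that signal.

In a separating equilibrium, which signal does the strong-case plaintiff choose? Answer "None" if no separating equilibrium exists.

Try strong-case → top litigator, weak-case → standard lawyer:
  If types separate, top litigator earns payment 150 and standard lawyer earns 96.
  Strong-case: top litigator gives 150 − 21 = 129; standard lawyer gives 96 − 8 = 88. No deviation. ✓
  Weak-case: standard lawyer gives 96 − 6 = 90; top litigator gives 150 − 90 = 60. No deviation. ✓
Both hold — the strong-case type sends top litigator.

top litigator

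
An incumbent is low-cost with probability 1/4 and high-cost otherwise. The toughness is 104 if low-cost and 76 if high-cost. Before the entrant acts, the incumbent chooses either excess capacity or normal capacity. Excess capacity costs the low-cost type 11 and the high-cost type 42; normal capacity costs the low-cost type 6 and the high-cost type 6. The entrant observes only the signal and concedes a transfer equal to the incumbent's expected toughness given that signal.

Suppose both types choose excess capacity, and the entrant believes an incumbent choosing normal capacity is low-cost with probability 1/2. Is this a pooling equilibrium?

No

At the pooled signal (excess capacity) the entrant holds the prior 1/4 and pays 1/4·104 + 3/4·76 = 83. Off-path (normal capacity) belief 1/2 gives 1/2·104 + 1/2·76 = 90.
Low-cost: excess capacity gives 83 − 11 = 72; normal capacity gives 90 − 6 = 84. Deviates. ✗
High-cost: excess capacity gives 83 − 42 = 41; normal capacity gives 90 − 6 = 84. Deviates. ✗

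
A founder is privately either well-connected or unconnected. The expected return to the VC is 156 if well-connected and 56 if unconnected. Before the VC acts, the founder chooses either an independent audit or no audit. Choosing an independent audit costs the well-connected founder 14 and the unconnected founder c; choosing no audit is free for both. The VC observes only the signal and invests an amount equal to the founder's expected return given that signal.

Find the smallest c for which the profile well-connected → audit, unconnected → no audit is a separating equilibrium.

100

Under separation: audit → well-connected (pays 156); no audit → unconnected (pays 56).
Well-connected: 156 − 14 = 142 ≥ 56 − 0 = 56. Holds regardless of c. ✓
Unconnected: 56 − 0 ≥ 156 − c, so c ≥ 156 − 56 = 100.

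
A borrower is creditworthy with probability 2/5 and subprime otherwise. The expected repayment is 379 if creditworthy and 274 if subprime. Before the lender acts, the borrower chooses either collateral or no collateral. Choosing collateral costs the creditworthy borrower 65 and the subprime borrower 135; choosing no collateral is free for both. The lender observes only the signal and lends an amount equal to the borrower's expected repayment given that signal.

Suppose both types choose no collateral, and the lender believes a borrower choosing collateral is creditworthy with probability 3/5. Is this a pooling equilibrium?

On the equilibrium path (no collateral) the lender holds the prior 2/5 and pays 2/5·379 + 3/5·274 = 316. Off-path (collateral) belief 3/5 gives 3/5·379 + 2/5·274 = 337.
Creditworthy: no collateral gives 316 − 0 = 316; collateral gives 337 − 65 = 272. Stays. ✓
Subprime: no collateral gives 316 − 0 = 316; collateral gives 337 − 135 = 202. Stays. ✓
Beliefs are Bayes-consistent on-path and both types best-respond.

Yes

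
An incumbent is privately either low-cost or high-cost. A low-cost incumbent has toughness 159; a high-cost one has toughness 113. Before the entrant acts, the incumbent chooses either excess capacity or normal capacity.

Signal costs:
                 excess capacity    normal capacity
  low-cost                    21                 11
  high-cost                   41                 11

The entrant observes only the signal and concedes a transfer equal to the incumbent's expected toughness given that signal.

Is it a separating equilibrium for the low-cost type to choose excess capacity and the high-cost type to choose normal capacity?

No

Under separation the entrant infers type exactly: excess capacity → low-cost (pays 159), normal capacity → high-cost (pays 113).
Low-cost: excess capacity gives 159 − 21 = 138; normal capacity gives 113 − 11 = 102. No deviation. ✓
High-cost: normal capacity gives 113 − 11 = 102; excess capacity gives 159 − 41 = 118. Would deviate. ✗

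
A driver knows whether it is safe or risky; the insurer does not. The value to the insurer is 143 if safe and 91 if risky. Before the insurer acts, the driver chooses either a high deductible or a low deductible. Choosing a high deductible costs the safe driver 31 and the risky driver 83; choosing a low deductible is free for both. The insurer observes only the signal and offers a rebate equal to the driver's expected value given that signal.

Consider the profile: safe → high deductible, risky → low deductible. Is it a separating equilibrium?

Yes

Under separation the insurer infers type exactly: high deductible → safe (pays 143), low deductible → risky (pays 91).
Safe: high deductible gives 143 − 31 = 112; low deductible gives 91 − 0 = 91. No deviation. ✓
Risky: low deductible gives 91 − 0 = 91; high deductible gives 143 − 83 = 60. No deviation. ✓
Neither type gains from mimicking the other.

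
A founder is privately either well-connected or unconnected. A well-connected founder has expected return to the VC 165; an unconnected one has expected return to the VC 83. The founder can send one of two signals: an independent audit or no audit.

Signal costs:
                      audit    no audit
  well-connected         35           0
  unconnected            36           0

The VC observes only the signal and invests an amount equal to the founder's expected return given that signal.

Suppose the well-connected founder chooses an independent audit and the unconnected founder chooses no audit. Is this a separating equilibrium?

If types separate, audit earns payment 165 and no audit earns 83.
Well-connected: audit gives 165 − 35 = 130; no audit gives 83 − 0 = 83. No deviation. ✓
Unconnected: no audit gives 83 − 0 = 83; audit gives 165 − 36 = 129. Would deviate. ✗

No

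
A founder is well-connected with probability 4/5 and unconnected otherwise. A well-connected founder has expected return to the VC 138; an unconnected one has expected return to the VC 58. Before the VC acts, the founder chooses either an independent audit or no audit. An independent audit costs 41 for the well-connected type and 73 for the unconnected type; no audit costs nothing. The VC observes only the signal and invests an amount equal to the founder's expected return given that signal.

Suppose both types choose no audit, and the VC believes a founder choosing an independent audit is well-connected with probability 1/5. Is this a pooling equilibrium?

Yes

At the pooled signal (no audit) the VC holds the prior 4/5 and pays 4/5·138 + 1/5·58 = 122. Off-path (audit) belief 1/5 gives 1/5·138 + 4/5·58 = 74.
Well-connected: no audit gives 122 − 0 = 122; audit gives 74 − 41 = 33. Stays. ✓
Unconnected: no audit gives 122 − 0 = 122; audit gives 74 − 73 = 1. Stays. ✓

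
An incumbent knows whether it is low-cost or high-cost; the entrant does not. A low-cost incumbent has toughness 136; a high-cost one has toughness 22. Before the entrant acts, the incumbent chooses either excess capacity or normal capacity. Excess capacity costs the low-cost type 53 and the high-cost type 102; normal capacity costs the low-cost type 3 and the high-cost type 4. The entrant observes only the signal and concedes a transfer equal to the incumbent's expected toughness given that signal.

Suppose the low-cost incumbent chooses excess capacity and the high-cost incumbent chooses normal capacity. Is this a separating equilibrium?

No

If types separate, excess capacity earns payment 136 and normal capacity earns 22.
Low-cost: excess capacity gives 136 − 53 = 83; normal capacity gives 22 − 3 = 19. No deviation. ✓
High-cost: normal capacity gives 22 − 4 = 18; excess capacity gives 136 − 102 = 34. Would deviate. ✗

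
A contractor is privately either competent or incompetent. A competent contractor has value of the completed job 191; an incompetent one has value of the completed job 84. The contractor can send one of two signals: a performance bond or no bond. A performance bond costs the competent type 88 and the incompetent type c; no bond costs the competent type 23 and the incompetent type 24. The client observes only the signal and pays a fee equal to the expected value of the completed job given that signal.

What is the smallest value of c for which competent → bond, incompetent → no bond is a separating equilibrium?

131

Under separation: bond → competent (pays 191); no bond → incompetent (pays 84).
Competent: 191 − 88 = 103 ≥ 84 − 23 = 61. Holds regardless of c. ✓
Incompetent: 84 − 24 ≥ 191 − c, so c ≥ 191 − 60 = 131.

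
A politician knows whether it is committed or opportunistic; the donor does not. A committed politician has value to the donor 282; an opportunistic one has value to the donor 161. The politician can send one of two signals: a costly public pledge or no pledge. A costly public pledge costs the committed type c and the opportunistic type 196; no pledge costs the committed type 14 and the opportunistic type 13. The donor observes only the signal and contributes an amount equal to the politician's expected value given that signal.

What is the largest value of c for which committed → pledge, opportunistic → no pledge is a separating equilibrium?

Under separation: pledge → committed (pays 282); no pledge → opportunistic (pays 161).
Opportunistic: 161 − 13 = 148 ≥ 282 − 196 = 86. Holds regardless of c. ✓
Committed: 282 − c ≥ 161 − 14, so c ≤ 282 − 147 = 135.

135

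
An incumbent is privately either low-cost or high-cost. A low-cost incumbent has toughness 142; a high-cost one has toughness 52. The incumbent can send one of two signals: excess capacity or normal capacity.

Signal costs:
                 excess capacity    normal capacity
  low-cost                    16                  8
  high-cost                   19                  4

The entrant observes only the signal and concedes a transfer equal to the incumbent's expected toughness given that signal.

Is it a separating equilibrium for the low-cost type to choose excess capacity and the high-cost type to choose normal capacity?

No

If types separate, excess capacity earns payment 142 and normal capacity earns 52.
Low-cost: excess capacity gives 142 − 16 = 126; normal capacity gives 52 − 8 = 44. No deviation. ✓
High-cost: normal capacity gives 52 − 4 = 48; excess capacity gives 142 − 19 = 123. Would deviate. ✗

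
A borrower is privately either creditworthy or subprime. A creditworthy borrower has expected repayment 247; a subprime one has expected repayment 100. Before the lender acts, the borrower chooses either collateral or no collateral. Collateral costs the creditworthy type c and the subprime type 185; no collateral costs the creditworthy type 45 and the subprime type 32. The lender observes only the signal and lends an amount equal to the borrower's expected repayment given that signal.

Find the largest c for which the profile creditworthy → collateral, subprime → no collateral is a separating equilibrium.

192

Under separation: collateral → creditworthy (pays 247); no collateral → subprime (pays 100).
Subprime: 100 − 32 = 68 ≥ 247 − 185 = 62. Holds regardless of c. ✓
Creditworthy: 247 − c ≥ 100 − 45, so c ≤ 247 − 55 = 192.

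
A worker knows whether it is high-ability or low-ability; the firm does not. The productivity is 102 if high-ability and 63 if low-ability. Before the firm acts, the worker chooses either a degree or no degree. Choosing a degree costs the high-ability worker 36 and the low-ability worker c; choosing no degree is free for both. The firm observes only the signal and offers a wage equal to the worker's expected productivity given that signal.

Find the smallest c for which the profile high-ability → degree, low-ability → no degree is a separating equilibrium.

Under separation: degree → high-ability (pays 102); no degree → low-ability (pays 63).
High-ability: 102 − 36 = 66 ≥ 63 − 0 = 63. Holds regardless of c. ✓
Low-ability: 63 − 0 ≥ 102 − c, so c ≥ 102 − 63 = 39.

39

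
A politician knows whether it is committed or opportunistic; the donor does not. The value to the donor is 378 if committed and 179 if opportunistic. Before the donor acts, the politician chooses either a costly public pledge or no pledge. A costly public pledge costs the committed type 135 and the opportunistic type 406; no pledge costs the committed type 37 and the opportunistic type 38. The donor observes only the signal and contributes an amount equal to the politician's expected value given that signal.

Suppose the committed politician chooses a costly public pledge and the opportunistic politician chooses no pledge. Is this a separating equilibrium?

Yes

If types separate, pledge earns payment 378 and no pledge earns 179.
Committed: pledge gives 378 − 135 = 243; no pledge gives 179 − 37 = 142. No deviation. ✓
Opportunistic: no pledge gives 179 − 38 = 141; pledge gives 378 − 406 = -28. No deviation. ✓
Neither type gains from mimicking the other.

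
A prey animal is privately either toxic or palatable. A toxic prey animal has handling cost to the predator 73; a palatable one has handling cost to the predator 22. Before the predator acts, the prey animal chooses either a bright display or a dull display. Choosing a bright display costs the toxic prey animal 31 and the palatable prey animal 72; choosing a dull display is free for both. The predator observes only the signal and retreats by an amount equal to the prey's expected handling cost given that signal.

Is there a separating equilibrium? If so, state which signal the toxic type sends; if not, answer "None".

bright display

Try toxic → bright display, palatable → dull display:
  Under separation the predator infers type exactly: bright display → toxic (pays 73), dull display → palatable (pays 22).
  Toxic: bright display gives 73 − 31 = 42; dull display gives 22 − 0 = 22. No deviation. ✓
  Palatable: dull display gives 22 − 0 = 22; bright display gives 73 − 72 = 1. No deviation. ✓
Both hold — the toxic type sends bright display.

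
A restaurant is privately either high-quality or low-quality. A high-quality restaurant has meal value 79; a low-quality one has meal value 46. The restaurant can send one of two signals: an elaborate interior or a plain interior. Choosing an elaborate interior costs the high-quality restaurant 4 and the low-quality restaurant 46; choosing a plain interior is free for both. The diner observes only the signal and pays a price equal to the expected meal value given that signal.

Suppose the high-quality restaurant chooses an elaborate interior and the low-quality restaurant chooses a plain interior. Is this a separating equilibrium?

Yes

If types separate, elaborate interior earns payment 79 and plain interior earns 46.
High-quality: elaborate interior gives 79 − 4 = 75; plain interior gives 46 − 0 = 46. No deviation. ✓
Low-quality: plain interior gives 46 − 0 = 46; elaborate interior gives 79 − 46 = 33. No deviation. ✓
Both incentive constraints hold.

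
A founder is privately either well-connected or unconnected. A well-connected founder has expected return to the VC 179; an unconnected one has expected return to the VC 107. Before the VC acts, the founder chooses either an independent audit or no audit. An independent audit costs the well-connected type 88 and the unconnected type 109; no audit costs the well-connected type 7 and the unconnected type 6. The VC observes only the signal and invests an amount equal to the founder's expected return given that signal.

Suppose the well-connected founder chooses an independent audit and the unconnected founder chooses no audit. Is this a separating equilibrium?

If types separate, audit earns payment 179 and no audit earns 107.
Well-connected: audit gives 179 − 88 = 91; no audit gives 107 − 7 = 100. Would deviate. ✗
Unconnected: no audit gives 107 − 6 = 101; audit gives 179 − 109 = 70. No deviation. ✓

No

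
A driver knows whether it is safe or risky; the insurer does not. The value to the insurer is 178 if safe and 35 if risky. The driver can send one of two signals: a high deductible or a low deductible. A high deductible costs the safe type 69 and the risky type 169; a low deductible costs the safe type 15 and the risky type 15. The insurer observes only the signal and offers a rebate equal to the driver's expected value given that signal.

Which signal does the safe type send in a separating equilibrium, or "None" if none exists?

high deductible

Try safe → high deductible, risky → low deductible:
  If types separate, high deductible earns payment 178 and low deductible earns 35.
  Safe: high deductible gives 178 − 69 = 109; low deductible gives 35 − 15 = 20. No deviation. ✓
  Risky: low deductible gives 35 − 15 = 20; high deductible gives 178 − 169 = 9. No deviation. ✓
Both hold — the safe type sends high deductible.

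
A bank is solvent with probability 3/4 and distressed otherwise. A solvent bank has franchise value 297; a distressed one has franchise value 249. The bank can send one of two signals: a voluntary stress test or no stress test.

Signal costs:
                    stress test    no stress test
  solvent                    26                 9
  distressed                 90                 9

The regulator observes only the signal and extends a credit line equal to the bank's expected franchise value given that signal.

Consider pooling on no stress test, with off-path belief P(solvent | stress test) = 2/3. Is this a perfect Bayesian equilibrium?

At the pooled signal (no stress test) the regulator holds the prior 3/4 and pays 3/4·297 + 1/4·249 = 285. Off-path (stress test) belief 2/3 gives 2/3·297 + 1/3·249 = 281.
Solvent: no stress test gives 285 − 9 = 276; stress test gives 281 − 26 = 255. Stays. ✓
Distressed: no stress test gives 285 − 9 = 276; stress test gives 281 − 90 = 191. Stays. ✓

Yes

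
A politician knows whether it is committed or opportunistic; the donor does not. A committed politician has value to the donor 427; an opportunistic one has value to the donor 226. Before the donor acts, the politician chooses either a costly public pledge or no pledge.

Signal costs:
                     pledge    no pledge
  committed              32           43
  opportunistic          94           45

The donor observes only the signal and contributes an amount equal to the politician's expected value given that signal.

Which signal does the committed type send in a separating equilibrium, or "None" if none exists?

Try committed → pledge, opportunistic → no pledge:
  If types separate, pledge earns payment 427 and no pledge earns 226.
  Committed: pledge gives 427 − 32 = 395; no pledge gives 226 − 43 = 183. No deviation. ✓
  Opportunistic: no pledge gives 226 − 45 = 181; pledge gives 427 − 94 = 333. Would deviate. ✗
Try committed → no pledge, opportunistic → pledge:
  If types separate, no pledge earns payment 427 and pledge earns 226.
  Committed: no pledge gives 427 − 43 = 384; pledge gives 226 − 32 = 194. No deviation. ✓
  Opportunistic: pledge gives 226 − 94 = 132; no pledge gives 427 − 45 = 382. Would deviate. ✗
Neither assignment is incentive-compatible.

None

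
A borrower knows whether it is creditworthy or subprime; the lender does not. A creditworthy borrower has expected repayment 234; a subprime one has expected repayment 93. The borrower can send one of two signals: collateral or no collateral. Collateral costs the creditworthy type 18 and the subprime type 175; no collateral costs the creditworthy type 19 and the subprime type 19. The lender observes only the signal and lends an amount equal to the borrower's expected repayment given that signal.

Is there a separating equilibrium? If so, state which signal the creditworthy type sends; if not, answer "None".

Try creditworthy → collateral, subprime → no collateral:
  Under separation the lender infers type exactly: collateral → creditworthy (pays 234), no collateral → subprime (pays 93).
  Creditworthy: collateral gives 234 − 18 = 216; no collateral gives 93 − 19 = 74. No deviation. ✓
  Subprime: no collateral gives 93 − 19 = 74; collateral gives 234 − 175 = 59. No deviation. ✓
Both hold — the creditworthy type sends collateral.

collateral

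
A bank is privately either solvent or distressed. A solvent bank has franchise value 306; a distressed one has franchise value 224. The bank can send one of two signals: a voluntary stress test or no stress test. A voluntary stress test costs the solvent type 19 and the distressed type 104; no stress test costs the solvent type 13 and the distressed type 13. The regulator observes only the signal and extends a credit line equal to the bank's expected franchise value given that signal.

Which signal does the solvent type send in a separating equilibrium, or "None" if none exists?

stress test

Try solvent → stress test, distressed → no stress test:
  Under separation the regulator infers type exactly: stress test → solvent (pays 306), no stress test → distressed (pays 224).
  Solvent: stress test gives 306 − 19 = 287; no stress test gives 224 − 13 = 211. No deviation. ✓
  Distressed: no stress test gives 224 − 13 = 211; stress test gives 306 − 104 = 202. No deviation. ✓
Both hold — the solvent type sends stress test.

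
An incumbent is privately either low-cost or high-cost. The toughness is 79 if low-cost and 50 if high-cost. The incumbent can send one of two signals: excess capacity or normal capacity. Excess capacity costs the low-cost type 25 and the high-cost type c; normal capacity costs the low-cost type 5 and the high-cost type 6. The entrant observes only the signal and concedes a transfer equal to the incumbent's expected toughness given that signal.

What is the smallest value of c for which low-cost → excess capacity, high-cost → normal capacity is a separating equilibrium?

Under separation: excess capacity → low-cost (pays 79); normal capacity → high-cost (pays 50).
Low-cost: 79 − 25 = 54 ≥ 50 − 5 = 45. Holds regardless of c. ✓
High-cost: 50 − 6 ≥ 79 − c, so c ≥ 79 − 44 = 35.

35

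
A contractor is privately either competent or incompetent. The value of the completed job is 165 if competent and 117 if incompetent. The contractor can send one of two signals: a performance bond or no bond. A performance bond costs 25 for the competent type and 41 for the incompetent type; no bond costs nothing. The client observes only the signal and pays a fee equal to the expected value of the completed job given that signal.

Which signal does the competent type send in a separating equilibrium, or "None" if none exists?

None

Try competent → bond, incompetent → no bond:
  If types separate, bond earns payment 165 and no bond earns 117.
  Competent: bond gives 165 − 25 = 140; no bond gives 117 − 0 = 117. No deviation. ✓
  Incompetent: no bond gives 117 − 0 = 117; bond gives 165 − 41 = 124. Would deviate. ✗
Try competent → no bond, incompetent → bond:
  If types separate, no bond earns payment 165 and bond earns 117.
  Competent: no bond gives 165 − 0 = 165; bond gives 117 − 25 = 92. No deviation. ✓
  Incompetent: bond gives 117 − 41 = 76; no bond gives 165 − 0 = 165. Would deviate. ✗
Neither assignment is incentive-compatible.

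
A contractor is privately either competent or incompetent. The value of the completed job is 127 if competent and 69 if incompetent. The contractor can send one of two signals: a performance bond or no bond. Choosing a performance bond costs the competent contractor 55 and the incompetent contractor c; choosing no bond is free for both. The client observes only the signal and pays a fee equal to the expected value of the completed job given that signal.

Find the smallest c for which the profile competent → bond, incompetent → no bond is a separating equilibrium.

Under separation: bond → competent (pays 127); no bond → incompetent (pays 69).
Competent: 127 − 55 = 72 ≥ 69 − 0 = 69. Holds regardless of c. ✓
Incompetent: 69 − 0 ≥ 127 − c, so c ≥ 127 − 69 = 58.

58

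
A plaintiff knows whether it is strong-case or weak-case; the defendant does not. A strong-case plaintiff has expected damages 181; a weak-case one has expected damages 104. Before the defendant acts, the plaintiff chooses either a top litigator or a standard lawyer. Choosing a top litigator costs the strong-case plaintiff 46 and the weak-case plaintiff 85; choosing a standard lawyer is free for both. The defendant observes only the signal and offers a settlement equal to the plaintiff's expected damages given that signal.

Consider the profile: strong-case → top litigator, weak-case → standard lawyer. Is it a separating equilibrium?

If types separate, top litigator earns payment 181 and standard lawyer earns 104.
Strong-case: top litigator gives 181 − 46 = 135; standard lawyer gives 104 − 0 = 104. No deviation. ✓
Weak-case: standard lawyer gives 104 − 0 = 104; top litigator gives 181 − 85 = 96. No deviation. ✓
Neither type gains from mimicking the other.

Yes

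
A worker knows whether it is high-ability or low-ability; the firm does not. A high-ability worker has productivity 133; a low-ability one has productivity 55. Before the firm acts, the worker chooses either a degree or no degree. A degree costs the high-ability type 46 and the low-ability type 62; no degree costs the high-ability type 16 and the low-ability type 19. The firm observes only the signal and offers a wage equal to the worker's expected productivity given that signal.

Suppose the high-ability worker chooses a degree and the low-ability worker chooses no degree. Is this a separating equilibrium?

No

Under separation the firm infers type exactly: degree → high-ability (pays 133), no degree → low-ability (pays 55).
High-ability: degree gives 133 − 46 = 87; no degree gives 55 − 16 = 39. No deviation. ✓
Low-ability: no degree gives 55 − 19 = 36; degree gives 133 − 62 = 71. Would deviate. ✗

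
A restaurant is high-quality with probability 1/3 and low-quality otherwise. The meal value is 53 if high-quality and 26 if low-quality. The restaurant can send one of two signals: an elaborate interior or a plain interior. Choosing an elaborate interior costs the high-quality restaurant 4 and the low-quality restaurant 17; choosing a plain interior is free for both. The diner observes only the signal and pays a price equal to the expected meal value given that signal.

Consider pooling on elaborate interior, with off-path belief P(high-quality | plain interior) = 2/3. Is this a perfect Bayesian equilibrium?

On the equilibrium path (elaborate interior) the diner holds the prior 1/3 and pays 1/3·53 + 2/3·26 = 35. Off-path (plain interior) belief 2/3 gives 2/3·53 + 1/3·26 = 44.
High-quality: elaborate interior gives 35 − 4 = 31; plain interior gives 44 − 0 = 44. Deviates. ✗
Low-quality: elaborate interior gives 35 − 17 = 18; plain interior gives 44 − 0 = 44. Deviates. ✗

No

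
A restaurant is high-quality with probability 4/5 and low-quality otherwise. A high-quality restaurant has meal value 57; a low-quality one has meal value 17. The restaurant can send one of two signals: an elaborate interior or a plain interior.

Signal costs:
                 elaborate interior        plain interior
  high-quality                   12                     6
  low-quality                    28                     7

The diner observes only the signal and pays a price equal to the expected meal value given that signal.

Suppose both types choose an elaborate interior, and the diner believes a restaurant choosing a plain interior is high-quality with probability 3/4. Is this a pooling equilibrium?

No

At the pooled signal (elaborate interior) the diner holds the prior 4/5 and pays 4/5·57 + 1/5·17 = 49. Off-path (plain interior) belief 3/4 gives 3/4·57 + 1/4·17 = 47.
High-quality: elaborate interior gives 49 − 12 = 37; plain interior gives 47 − 6 = 41. Deviates. ✗
Low-quality: elaborate interior gives 49 − 28 = 21; plain interior gives 47 − 7 = 40. Deviates. ✗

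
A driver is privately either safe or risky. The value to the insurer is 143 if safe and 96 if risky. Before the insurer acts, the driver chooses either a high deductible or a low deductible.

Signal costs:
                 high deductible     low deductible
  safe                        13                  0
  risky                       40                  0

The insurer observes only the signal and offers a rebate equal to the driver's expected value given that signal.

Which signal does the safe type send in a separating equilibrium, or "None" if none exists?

None

Try safe → high deductible, risky → low deductible:
  Under separation the insurer infers type exactly: high deductible → safe (pays 143), low deductible → risky (pays 96).
  Safe: high deductible gives 143 − 13 = 130; low deductible gives 96 − 0 = 96. No deviation. ✓
  Risky: low deductible gives 96 − 0 = 96; high deductible gives 143 − 40 = 103. Would deviate. ✗
Try safe → low deductible, risky → high deductible:
  Under separation the insurer infers type exactly: low deductible → safe (pays 143), high deductible → risky (pays 96).
  Safe: low deductible gives 143 − 0 = 143; high deductible gives 96 − 13 = 83. No deviation. ✓
  Risky: high deductible gives 96 − 40 = 56; low deductible gives 143 − 0 = 143. Would deviate. ✗
Neither assignment is incentive-compatible.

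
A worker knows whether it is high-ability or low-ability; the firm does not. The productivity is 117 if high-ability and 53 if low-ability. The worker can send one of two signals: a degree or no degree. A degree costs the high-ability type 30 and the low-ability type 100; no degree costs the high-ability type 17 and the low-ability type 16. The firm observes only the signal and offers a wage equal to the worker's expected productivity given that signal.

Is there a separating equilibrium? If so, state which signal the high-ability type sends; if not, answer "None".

Try high-ability → degree, low-ability → no degree:
  If types separate, degree earns payment 117 and no degree earns 53.
  High-ability: degree gives 117 − 30 = 87; no degree gives 53 − 17 = 36. No deviation. ✓
  Low-ability: no degree gives 53 − 16 = 37; degree gives 117 − 100 = 17. No deviation. ✓
Both hold — the high-ability type sends degree.

degree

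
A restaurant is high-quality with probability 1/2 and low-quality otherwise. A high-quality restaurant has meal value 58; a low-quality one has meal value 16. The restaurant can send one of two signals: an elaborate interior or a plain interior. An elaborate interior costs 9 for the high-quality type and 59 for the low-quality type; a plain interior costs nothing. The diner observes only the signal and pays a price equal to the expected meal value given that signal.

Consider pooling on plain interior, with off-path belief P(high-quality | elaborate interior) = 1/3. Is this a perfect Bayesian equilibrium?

Yes

At the pooled signal (plain interior) the diner holds the prior 1/2 and pays 1/2·58 + 1/2·16 = 37. Off-path (elaborate interior) belief 1/3 gives 1/3·58 + 2/3·16 = 30.
High-quality: plain interior gives 37 − 0 = 37; elaborate interior gives 30 − 9 = 21. Stays. ✓
Low-quality: plain interior gives 37 − 0 = 37; elaborate interior gives 30 − 59 = -29. Stays. ✓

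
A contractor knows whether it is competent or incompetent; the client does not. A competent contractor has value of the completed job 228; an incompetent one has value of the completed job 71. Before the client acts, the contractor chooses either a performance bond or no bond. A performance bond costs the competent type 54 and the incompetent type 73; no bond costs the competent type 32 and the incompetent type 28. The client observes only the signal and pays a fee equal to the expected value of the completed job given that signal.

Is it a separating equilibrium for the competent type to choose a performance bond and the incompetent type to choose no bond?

No

If types separate, bond earns payment 228 and no bond earns 71.
Competent: bond gives 228 − 54 = 174; no bond gives 71 − 32 = 39. No deviation. ✓
Incompetent: no bond gives 71 − 28 = 43; bond gives 228 − 73 = 155. Would deviate. ✗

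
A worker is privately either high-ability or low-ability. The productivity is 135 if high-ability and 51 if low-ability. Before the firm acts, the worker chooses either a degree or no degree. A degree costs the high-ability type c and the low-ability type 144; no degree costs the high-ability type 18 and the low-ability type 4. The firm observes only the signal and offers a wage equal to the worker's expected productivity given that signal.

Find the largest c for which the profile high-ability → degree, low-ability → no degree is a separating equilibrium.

Under separation: degree → high-ability (pays 135); no degree → low-ability (pays 51).
Low-ability: 51 − 4 = 47 ≥ 135 − 144 = -9. Holds regardless of c. ✓
High-ability: 135 − c ≥ 51 − 18, so c ≤ 135 − 33 = 102.

102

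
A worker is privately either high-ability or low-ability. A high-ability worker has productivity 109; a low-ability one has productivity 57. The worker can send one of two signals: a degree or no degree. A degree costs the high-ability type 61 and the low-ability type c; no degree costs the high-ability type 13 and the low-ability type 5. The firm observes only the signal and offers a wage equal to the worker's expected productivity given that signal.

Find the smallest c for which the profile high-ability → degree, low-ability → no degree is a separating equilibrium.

57

Under separation: degree → high-ability (pays 109); no degree → low-ability (pays 57).
High-ability: 109 − 61 = 48 ≥ 57 − 13 = 44. Holds regardless of c. ✓
Low-ability: 57 − 5 ≥ 109 − c, so c ≥ 109 − 52 = 57.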